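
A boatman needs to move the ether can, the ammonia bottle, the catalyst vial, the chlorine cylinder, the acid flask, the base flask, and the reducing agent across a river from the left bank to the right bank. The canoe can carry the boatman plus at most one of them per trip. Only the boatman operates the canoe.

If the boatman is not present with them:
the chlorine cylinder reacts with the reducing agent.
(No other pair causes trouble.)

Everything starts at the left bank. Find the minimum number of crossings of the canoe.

13

Counting alone: the boatman can take at most 1 across per trip to the right bank, so moving all 7 needs at least 7 loaded trips out, with a return between consecutive ones — at least 13 crossings.
The plan below uses exactly 13 crossings, so it is optimal:
1. Boatman goes to the right bank with the chlorine cylinder.
2. Boatman goes back to the left bank alone.
3. Boatman goes to the right bank with the ether can.
4. Boatman goes back to the left bank alone.
5. Boatman goes to the right bank with the ammonia bottle.
6. Boatman goes back to the left bank alone.
7. Boatman goes to the right bank with the catalyst vial.
8. Boatman goes back to the left bank alone.
9. Boatman goes to the right bank with the acid flask.
10. Boatman goes back to the left bank alone.
11. Boatman goes to the right bank with the base flask.
12. Boatman goes back to the left bank alone.
13. Boatman goes to the right bank with the reducing agent.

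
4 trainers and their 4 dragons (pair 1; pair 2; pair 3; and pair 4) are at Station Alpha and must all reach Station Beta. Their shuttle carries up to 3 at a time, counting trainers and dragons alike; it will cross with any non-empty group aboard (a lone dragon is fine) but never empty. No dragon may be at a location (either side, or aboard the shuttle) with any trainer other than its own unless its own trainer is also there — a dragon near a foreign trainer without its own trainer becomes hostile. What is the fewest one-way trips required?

9

Counting alone: each trip to Station Beta takes at most 3 across and each return brings at least 1 back, so after t trips out (and t−1 returns) at most 3t − (t−1) of the 8 are across; that first reaches 8 at t = 4, so at least 7 crossings are needed.
The safety rule pushes this higher. Following every safe sequence of crossings, the most of the 8 that can be at Station Beta as the shuttle arrives there on crossing 7 is 7 — never all 8.
So no plan with fewer than 9 crossings exists, and this one achieves 9:
1. dragon 1 and trainer 1 cross → Station Beta.
2. trainer 1 crosses ← Station Alpha.
3. dragon 2, trainer 1, and trainer 2 cross → Station Beta.
4. dragon 1 and trainer 1 cross ← Station Alpha.
5. trainer 1, trainer 3, and trainer 4 cross → Station Beta.
6. dragon 2 crosses ← Station Alpha.
7. dragon 1 and dragon 2 cross → Station Beta.
8. dragon 1 crosses ← Station Alpha.
9. dragon 1, dragon 3, and dragon 4 cross → Station Beta.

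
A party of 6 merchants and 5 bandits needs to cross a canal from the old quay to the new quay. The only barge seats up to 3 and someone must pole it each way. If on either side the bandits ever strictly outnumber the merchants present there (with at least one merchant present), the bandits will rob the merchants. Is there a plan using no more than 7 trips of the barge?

Counting alone: each trip to the new quay takes at most 3 across and each return brings at least 1 back, so after t trips out (and t−1 returns) at most 3t − (t−1) of the 11 are across; that first reaches 11 at t = 5, so at least 9 crossings are needed.
Since 7 < 9, 7 crossings cannot be enough. (The shortest complete plan in fact takes 9:)
1. 3 bandits → the new quay.  (the old quay: 6M 2B; the new quay: 0M 3B)
2. 1 bandit ← the old quay.  (the old quay: 6M 3B; the new quay: 0M 2B)
3. 3 merchants → the new quay.  (the old quay: 3M 3B; the new quay: 3M 2B)
4. 1 merchant ← the old quay.  (the old quay: 4M 3B; the new quay: 2M 2B)
5. 2 merchants and 1 bandit → the new quay.  (the old quay: 2M 2B; the new quay: 4M 3B)
6. 1 merchant ← the old quay.  (the old quay: 3M 2B; the new quay: 3M 3B)
7. 2 merchants and 1 bandit → the new quay.  (the old quay: 1M 1B; the new quay: 5M 4B)
8. 1 merchant ← the old quay.  (the old quay: 2M 1B; the new quay: 4M 4B)
9. 2 merchants and 1 bandit → the new quay.  (the old quay: 0M 0B; the new quay: 6M 5B)

No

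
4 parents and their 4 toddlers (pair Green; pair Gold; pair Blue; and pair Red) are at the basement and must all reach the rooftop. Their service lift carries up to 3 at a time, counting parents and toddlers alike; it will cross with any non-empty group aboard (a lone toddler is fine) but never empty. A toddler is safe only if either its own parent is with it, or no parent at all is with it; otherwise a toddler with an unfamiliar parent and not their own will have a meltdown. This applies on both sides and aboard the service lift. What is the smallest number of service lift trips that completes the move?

9

Counting alone: each trip to the rooftop takes at most 3 across and each return brings at least 1 back, so after t trips out (and t−1 returns) at most 3t − (t−1) of the 8 are across; that first reaches 8 at t = 4, so at least 7 crossings are needed.
The safety rule pushes this higher. Following every safe sequence of crossings, the most of the 8 that can be at the rooftop as the service lift arrives there on crossing 7 is 7 — never all 8.
So no plan with fewer than 9 crossings exists, and this one achieves 9:
1. parent Green and toddler Green cross → the rooftop.
2. parent Green crosses ← the basement.
3. parent Gold, parent Green, and toddler Gold cross → the rooftop.
4. parent Green and toddler Green cross ← the basement.
5. parent Blue, parent Green, and parent Red cross → the rooftop.
6. toddler Gold crosses ← the basement.
7. toddler Gold and toddler Green cross → the rooftop.
8. toddler Green crosses ← the basement.
9. toddler Blue, toddler Green, and toddler Red cross → the rooftop.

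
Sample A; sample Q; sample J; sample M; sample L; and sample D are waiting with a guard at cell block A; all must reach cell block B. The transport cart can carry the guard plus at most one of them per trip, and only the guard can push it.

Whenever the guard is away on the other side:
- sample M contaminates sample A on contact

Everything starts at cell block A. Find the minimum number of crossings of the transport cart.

Counting alone: the guard can take at most 1 across per trip to cell block B, so moving all 6 needs at least 6 loaded trips out, with a return between consecutive ones — at least 11 crossings.
The plan below uses exactly 11 crossings, so it is optimal:
1. Guard goes to cell block B with sample A.  [cell block A: sample D, sample J, sample L, sample M, sample Q | cell block B: sample A]
2. Guard goes back to cell block A alone.  [cell block A: sample D, sample J, sample L, sample M, sample Q | cell block B: sample A]
3. Guard goes to cell block B with sample Q.  [cell block A: sample D, sample J, sample L, sample M | cell block B: sample A, sample Q]
4. Guard goes back to cell block A alone.  [cell block A: sample D, sample J, sample L, sample M | cell block B: sample A, sample Q]
5. Guard goes to cell block B with sample J.  [cell block A: sample D, sample L, sample M | cell block B: sample A, sample J, sample Q]
6. Guard goes back to cell block A alone.  [cell block A: sample D, sample L, sample M | cell block B: sample A, sample J, sample Q]
7. Guard goes to cell block B with sample L.  [cell block A: sample D, sample M | cell block B: sample A, sample J, sample L, sample Q]
8. Guard goes back to cell block A alone.  [cell block A: sample D, sample M | cell block B: sample A, sample J, sample L, sample Q]
9. Guard goes to cell block B with sample D.  [cell block A: sample M | cell block B: sample A, sample D, sample J, sample L, sample Q]
10. Guard goes back to cell block A alone.  [cell block A: sample M | cell block B: sample A, sample D, sample J, sample L, sample Q]
11. Guard goes to cell block B with sample M.  [cell block A: — | cell block B: sample A, sample D, sample J, sample L, sample M, sample Q]

11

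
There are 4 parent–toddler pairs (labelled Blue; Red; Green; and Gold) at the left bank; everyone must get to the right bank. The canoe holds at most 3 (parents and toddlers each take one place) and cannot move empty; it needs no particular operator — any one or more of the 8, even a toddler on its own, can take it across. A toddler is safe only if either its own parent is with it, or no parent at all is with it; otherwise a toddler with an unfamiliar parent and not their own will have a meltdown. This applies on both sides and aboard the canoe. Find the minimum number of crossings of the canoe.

Counting alone: each trip to the right bank takes at most 3 across and each return brings at least 1 back, so after t trips out (and t−1 returns) at most 3t − (t−1) of the 8 are across; that first reaches 8 at t = 4, so at least 7 crossings are needed.
The safety rule pushes this higher. Following every safe sequence of crossings, the most of the 8 that can be at the right bank as the canoe arrives there on crossing 7 is 7 — never all 8.
So no plan with fewer than 9 crossings exists, and this one achieves 9:
1. parent Blue and toddler Blue cross → the right bank.
2. parent Blue crosses ← the left bank.
3. parent Blue, parent Red, and toddler Red cross → the right bank.
4. parent Blue and toddler Blue cross ← the left bank.
5. parent Blue, parent Gold, and parent Green cross → the right bank.
6. toddler Red crosses ← the left bank.
7. toddler Blue and toddler Red cross → the right bank.
8. toddler Blue crosses ← the left bank.
9. toddler Blue, toddler Gold, and toddler Green cross → the right bank.

9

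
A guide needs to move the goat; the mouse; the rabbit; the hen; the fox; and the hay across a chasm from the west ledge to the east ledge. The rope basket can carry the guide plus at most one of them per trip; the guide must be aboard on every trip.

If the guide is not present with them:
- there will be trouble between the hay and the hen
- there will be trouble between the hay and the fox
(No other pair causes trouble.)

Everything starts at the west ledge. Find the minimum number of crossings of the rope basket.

Counting alone: the guide can take at most 1 across per trip to the east ledge, so moving all 6 needs at least 6 loaded trips out, with a return between consecutive ones — at least 11 crossings.
The safety rule pushes this higher. Following every safe sequence of crossings, the most of the 6 that can be at the east ledge as the rope basket arrives there on crossing 11 is 5 — never all 6.
So no plan with fewer than 13 crossings exists, and this one achieves 13:
1. Guide goes to the east ledge with the hay.
2. Guide goes back to the west ledge alone.
3. Guide goes to the east ledge with the goat.
4. Guide goes back to the west ledge alone.
5. Guide goes to the east ledge with the mouse.
6. Guide goes back to the west ledge alone.
7. Guide goes to the east ledge with the rabbit.
8. Guide goes back to the west ledge alone.
9. Guide goes to the east ledge with the hen.
10. Guide goes back to the west ledge with the hay.
11. Guide goes to the east ledge with the fox.
12. Guide goes back to the west ledge alone.
13. Guide goes to the east ledge with the hay.

13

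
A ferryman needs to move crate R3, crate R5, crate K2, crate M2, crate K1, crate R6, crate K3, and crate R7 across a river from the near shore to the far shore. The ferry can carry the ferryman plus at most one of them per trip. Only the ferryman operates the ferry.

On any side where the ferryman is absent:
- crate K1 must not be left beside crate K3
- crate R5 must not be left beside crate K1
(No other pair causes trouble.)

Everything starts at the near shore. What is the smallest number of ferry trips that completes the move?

17

Counting alone: the ferryman can take at most 1 across per trip to the far shore, so moving all 8 needs at least 8 loaded trips out, with a return between consecutive ones — at least 15 crossings.
The safety rule pushes this higher. Following every safe sequence of crossings, the most of the 8 that can be at the far shore as the ferry arrives there on crossing 15 is 7 — never all 8.
So no plan with fewer than 17 crossings exists, and this one achieves 17:
1. Ferryman goes to the far shore with crate K1.  [the near shore: crate K2, crate K3, crate M2, crate R3, crate R5, crate R6, crate R7 | the far shore: crate K1]
2. Ferryman goes back to the near shore alone.  [the near shore: crate K2, crate K3, crate M2, crate R3, crate R5, crate R6, crate R7 | the far shore: crate K1]
3. Ferryman goes to the far shore with crate R3.  [the near shore: crate K2, crate K3, crate M2, crate R5, crate R6, crate R7 | the far shore: crate K1, crate R3]
4. Ferryman goes back to the near shore alone.  [the near shore: crate K2, crate K3, crate M2, crate R5, crate R6, crate R7 | the far shore: crate K1, crate R3]
5. Ferryman goes to the far shore with crate R5.  [the near shore: crate K2, crate K3, crate M2, crate R6, crate R7 | the far shore: crate K1, crate R3, crate R5]
6. Ferryman goes back to the near shore with crate K1.  [the near shore: crate K1, crate K2, crate K3, crate M2, crate R6, crate R7 | the far shore: crate R3, crate R5]
7. Ferryman goes to the far shore with crate K3.  [the near shore: crate K1, crate K2, crate M2, crate R6, crate R7 | the far shore: crate K3, crate R3, crate R5]
8. Ferryman goes back to the near shore alone.  [the near shore: crate K1, crate K2, crate M2, crate R6, crate R7 | the far shore: crate K3, crate R3, crate R5]
9. Ferryman goes to the far shore with crate K2.  [the near shore: crate K1, crate M2, crate R6, crate R7 | the far shore: crate K2, crate K3, crate R3, crate R5]
10. Ferryman goes back to the near shore alone.  [the near shore: crate K1, crate M2, crate R6, crate R7 | the far shore: crate K2, crate K3, crate R3, crate R5]
11. Ferryman goes to the far shore with crate M2.  [the near shore: crate K1, crate R6, crate R7 | the far shore: crate K2, crate K3, crate M2, crate R3, crate R5]
12. Ferryman goes back to the near shore alone.  [the near shore: crate K1, crate R6, crate R7 | the far shore: crate K2, crate K3, crate M2, crate R3, crate R5]
13. Ferryman goes to the far shore with crate R6.  [the near shore: crate K1, crate R7 | the far shore: crate K2, crate K3, crate M2, crate R3, crate R5, crate R6]
14. Ferryman goes back to the near shore alone.  [the near shore: crate K1, crate R7 | the far shore: crate K2, crate K3, crate M2, crate R3, crate R5, crate R6]
15. Ferryman goes to the far shore with crate R7.  [the near shore: crate K1 | the far shore: crate K2, crate K3, crate M2, crate R3, crate R5, crate R6, crate R7]
16. Ferryman goes back to the near shore alone.  [the near shore: crate K1 | the far shore: crate K2, crate K3, crate M2, crate R3, crate R5, crate R6, crate R7]
17. Ferryman goes to the far shore with crate K1.  [the near shore: — | the far shore: crate K1, crate K2, crate K3, crate M2, crate R3, crate R5, crate R6, crate R7]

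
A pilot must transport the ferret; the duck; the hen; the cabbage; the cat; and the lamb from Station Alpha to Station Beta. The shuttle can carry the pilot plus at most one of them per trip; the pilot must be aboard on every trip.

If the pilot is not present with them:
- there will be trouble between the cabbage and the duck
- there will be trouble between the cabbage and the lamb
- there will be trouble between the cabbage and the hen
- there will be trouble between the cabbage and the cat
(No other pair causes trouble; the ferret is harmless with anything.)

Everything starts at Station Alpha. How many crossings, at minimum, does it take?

impossible

Following every safe sequence of crossings from the start, the most of the 6 that can be at Station Beta as the shuttle arrives there on crossings 1, 3, 5 is 1, 2, 3 respectively; the best ever achieved is 3 of 6.
From crossing 7 on, no configuration arises that was not already reachable earlier: only 22 distinct safe configurations (who is on which side, and where the shuttle is) can ever be reached, none of them has everyone across, and every continuation just revisits them. So no valid plan exists.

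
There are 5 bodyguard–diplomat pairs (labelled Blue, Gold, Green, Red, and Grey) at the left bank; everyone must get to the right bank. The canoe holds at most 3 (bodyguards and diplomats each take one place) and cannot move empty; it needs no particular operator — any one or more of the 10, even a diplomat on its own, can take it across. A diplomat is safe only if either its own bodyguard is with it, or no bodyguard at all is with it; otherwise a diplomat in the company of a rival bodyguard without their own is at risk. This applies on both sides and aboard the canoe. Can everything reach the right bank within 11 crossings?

Yes — this plan uses 11 crossings (≤ 11):
1. bodyguard Blue and diplomat Blue cross → the right bank.
2. bodyguard Blue crosses ← the left bank.
3. diplomat Gold, diplomat Green, and diplomat Red cross → the right bank.
4. diplomat Blue crosses ← the left bank.
5. bodyguard Gold, bodyguard Green, and bodyguard Red cross → the right bank.
6. bodyguard Gold and diplomat Gold cross ← the left bank.
7. bodyguard Blue, bodyguard Gold, and bodyguard Grey cross → the right bank.
8. diplomat Green crosses ← the left bank.
9. diplomat Blue and diplomat Gold cross → the right bank.
10. diplomat Blue crosses ← the left bank.
11. diplomat Blue, diplomat Green, and diplomat Grey cross → the right bank.

Yes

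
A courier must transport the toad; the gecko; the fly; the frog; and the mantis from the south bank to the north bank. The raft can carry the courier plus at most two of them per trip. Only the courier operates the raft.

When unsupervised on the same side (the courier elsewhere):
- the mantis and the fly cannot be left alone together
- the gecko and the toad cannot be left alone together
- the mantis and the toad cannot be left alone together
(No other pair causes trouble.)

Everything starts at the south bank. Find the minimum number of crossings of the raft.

Counting alone: the courier can take at most 2 across per trip to the north bank, so moving all 5 needs at least 3 loaded trips out, with a return between consecutive ones — at least 5 crossings.
The plan below uses exactly 5 crossings, so it is optimal:
1. Courier goes to the north bank with the fly and the toad.  [the south bank: the frog, the gecko, the mantis | the north bank: the fly, the toad]
2. Courier goes back to the south bank alone.  [the south bank: the frog, the gecko, the mantis | the north bank: the fly, the toad]
3. Courier goes to the north bank with the frog.  [the south bank: the gecko, the mantis | the north bank: the fly, the frog, the toad]
4. Courier goes back to the south bank alone.  [the south bank: the gecko, the mantis | the north bank: the fly, the frog, the toad]
5. Courier goes to the north bank with the gecko and the mantis.  [the south bank: — | the north bank: the fly, the frog, the gecko, the mantis, the toad]

5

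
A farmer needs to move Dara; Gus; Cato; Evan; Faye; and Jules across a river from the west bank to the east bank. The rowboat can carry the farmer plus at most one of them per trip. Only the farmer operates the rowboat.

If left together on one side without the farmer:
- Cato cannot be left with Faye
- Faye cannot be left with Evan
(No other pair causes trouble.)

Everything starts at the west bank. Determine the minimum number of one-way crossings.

13

Counting alone: the farmer can take at most 1 across per trip to the east bank, so moving all 6 needs at least 6 loaded trips out, with a return between consecutive ones — at least 11 crossings.
The safety rule pushes this higher. Following every safe sequence of crossings, the most of the 6 that can be at the east bank as the rowboat arrives there on crossing 11 is 5 — never all 6.
So no plan with fewer than 13 crossings exists, and this one achieves 13:
1. Farmer goes to the east bank with Faye.  [the west bank: Cato, Dara, Evan, Gus, Jules | the east bank: Faye]
2. Farmer goes back to the west bank alone.  [the west bank: Cato, Dara, Evan, Gus, Jules | the east bank: Faye]
3. Farmer goes to the east bank with Dara.  [the west bank: Cato, Evan, Gus, Jules | the east bank: Dara, Faye]
4. Farmer goes back to the west bank alone.  [the west bank: Cato, Evan, Gus, Jules | the east bank: Dara, Faye]
5. Farmer goes to the east bank with Gus.  [the west bank: Cato, Evan, Jules | the east bank: Dara, Faye, Gus]
6. Farmer goes back to the west bank alone.  [the west bank: Cato, Evan, Jules | the east bank: Dara, Faye, Gus]
7. Farmer goes to the east bank with Cato.  [the west bank: Evan, Jules | the east bank: Cato, Dara, Faye, Gus]
8. Farmer goes back to the west bank with Faye.  [the west bank: Evan, Faye, Jules | the east bank: Cato, Dara, Gus]
9. Farmer goes to the east bank with Evan.  [the west bank: Faye, Jules | the east bank: Cato, Dara, Evan, Gus]
10. Farmer goes back to the west bank alone.  [the west bank: Faye, Jules | the east bank: Cato, Dara, Evan, Gus]
11. Farmer goes to the east bank with Jules.  [the west bank: Faye | the east bank: Cato, Dara, Evan, Gus, Jules]
12. Farmer goes back to the west bank alone.  [the west bank: Faye | the east bank: Cato, Dara, Evan, Gus, Jules]
13. Farmer goes to the east bank with Faye.  [the west bank: — | the east bank: Cato, Dara, Evan, Faye, Gus, Jules]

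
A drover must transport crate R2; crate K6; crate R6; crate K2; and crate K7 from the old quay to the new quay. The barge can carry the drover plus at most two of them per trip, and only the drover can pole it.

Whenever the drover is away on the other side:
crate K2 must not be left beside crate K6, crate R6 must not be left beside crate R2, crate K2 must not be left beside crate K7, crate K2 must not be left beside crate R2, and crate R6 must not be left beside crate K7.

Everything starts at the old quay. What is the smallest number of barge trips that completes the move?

7

Counting alone: the drover can take at most 2 across per trip to the new quay, so moving all 5 needs at least 3 loaded trips out, with a return between consecutive ones — at least 5 crossings.
The safety rule pushes this higher. Following every safe sequence of crossings, the most of the 5 that can be at the new quay as the barge arrives there on crossing 5 is 4 — never all 5.
So no plan with fewer than 7 crossings exists, and this one achieves 7:
1. Drover goes to the new quay with crate K2 and crate R6.  [the old quay: crate K6, crate K7, crate R2 | the new quay: crate K2, crate R6]
2. Drover goes back to the old quay alone.  [the old quay: crate K6, crate K7, crate R2 | the new quay: crate K2, crate R6]
3. Drover goes to the new quay with crate R2.  [the old quay: crate K6, crate K7 | the new quay: crate K2, crate R2, crate R6]
4. Drover goes back to the old quay with crate K2 and crate R6.  [the old quay: crate K2, crate K6, crate K7, crate R6 | the new quay: crate R2]
5. Drover goes to the new quay with crate K6 and crate K7.  [the old quay: crate K2, crate R6 | the new quay: crate K6, crate K7, crate R2]
6. Drover goes back to the old quay alone.  [the old quay: crate K2, crate R6 | the new quay: crate K6, crate K7, crate R2]
7. Drover goes to the new quay with crate K2 and crate R6.  [the old quay: — | the new quay: crate K2, crate K6, crate K7, crate R2, crate R6]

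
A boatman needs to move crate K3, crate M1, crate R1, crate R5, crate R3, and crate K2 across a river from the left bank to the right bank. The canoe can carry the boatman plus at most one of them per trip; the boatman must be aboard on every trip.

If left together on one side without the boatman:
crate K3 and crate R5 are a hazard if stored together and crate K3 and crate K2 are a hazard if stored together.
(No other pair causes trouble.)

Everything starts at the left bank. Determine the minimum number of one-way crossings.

Counting alone: the boatman can take at most 1 across per trip to the right bank, so moving all 6 needs at least 6 loaded trips out, with a return between consecutive ones — at least 11 crossings.
The safety rule pushes this higher. Following every safe sequence of crossings, the most of the 6 that can be at the right bank as the canoe arrives there on crossing 11 is 5 — never all 6.
So no plan with fewer than 13 crossings exists, and this one achieves 13:
1. Boatman goes to the right bank with crate K3.
2. Boatman goes back to the left bank alone.
3. Boatman goes to the right bank with crate M1.
4. Boatman goes back to the left bank alone.
5. Boatman goes to the right bank with crate R1.
6. Boatman goes back to the left bank alone.
7. Boatman goes to the right bank with crate R5.
8. Boatman goes back to the left bank with crate K3.
9. Boatman goes to the right bank with crate K2.
10. Boatman goes back to the left bank alone.
11. Boatman goes to the right bank with crate R3.
12. Boatman goes back to the left bank alone.
13. Boatman goes to the right bank with crate K3.

13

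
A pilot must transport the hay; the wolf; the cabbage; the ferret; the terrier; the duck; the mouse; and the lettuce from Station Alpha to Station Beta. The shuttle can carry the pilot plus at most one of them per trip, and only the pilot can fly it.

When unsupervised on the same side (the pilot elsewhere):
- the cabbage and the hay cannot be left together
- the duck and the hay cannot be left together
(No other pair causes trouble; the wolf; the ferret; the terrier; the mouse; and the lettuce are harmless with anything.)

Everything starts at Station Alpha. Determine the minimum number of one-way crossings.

Counting alone: the pilot can take at most 1 across per trip to Station Beta, so moving all 8 needs at least 8 loaded trips out, with a return between consecutive ones — at least 15 crossings.
The safety rule pushes this higher. Following every safe sequence of crossings, the most of the 8 that can be at Station Beta as the shuttle arrives there on crossing 15 is 7 — never all 8.
So no plan with fewer than 17 crossings exists, and this one achieves 17:
1. Pilot goes to Station Beta with the hay.  [Station Alpha: the cabbage, the duck, the ferret, the lettuce, the mouse, the terrier, the wolf | Station Beta: the hay]
2. Pilot goes back to Station Alpha alone.  [Station Alpha: the cabbage, the duck, the ferret, the lettuce, the mouse, the terrier, the wolf | Station Beta: the hay]
3. Pilot goes to Station Beta with the wolf.  [Station Alpha: the cabbage, the duck, the ferret, the lettuce, the mouse, the terrier | Station Beta: the hay, the wolf]
4. Pilot goes back to Station Alpha alone.  [Station Alpha: the cabbage, the duck, the ferret, the lettuce, the mouse, the terrier | Station Beta: the hay, the wolf]
5. Pilot goes to Station Beta with the cabbage.  [Station Alpha: the duck, the ferret, the lettuce, the mouse, the terrier | Station Beta: the cabbage, the hay, the wolf]
6. Pilot goes back to Station Alpha with the hay.  [Station Alpha: the duck, the ferret, the hay, the lettuce, the mouse, the terrier | Station Beta: the cabbage, the wolf]
7. Pilot goes to Station Beta with the duck.  [Station Alpha: the ferret, the hay, the lettuce, the mouse, the terrier | Station Beta: the cabbage, the duck, the wolf]
8. Pilot goes back to Station Alpha alone.  [Station Alpha: the ferret, the hay, the lettuce, the mouse, the terrier | Station Beta: the cabbage, the duck, the wolf]
9. Pilot goes to Station Beta with the ferret.  [Station Alpha: the hay, the lettuce, the mouse, the terrier | Station Beta: the cabbage, the duck, the ferret, the wolf]
10. Pilot goes back to Station Alpha alone.  [Station Alpha: the hay, the lettuce, the mouse, the terrier | Station Beta: the cabbage, the duck, the ferret, the wolf]
11. Pilot goes to Station Beta with the terrier.  [Station Alpha: the hay, the lettuce, the mouse | Station Beta: the cabbage, the duck, the ferret, the terrier, the wolf]
12. Pilot goes back to Station Alpha alone.  [Station Alpha: the hay, the lettuce, the mouse | Station Beta: the cabbage, the duck, the ferret, the terrier, the wolf]
13. Pilot goes to Station Beta with the mouse.  [Station Alpha: the hay, the lettuce | Station Beta: the cabbage, the duck, the ferret, the mouse, the terrier, the wolf]
14. Pilot goes back to Station Alpha alone.  [Station Alpha: the hay, the lettuce | Station Beta: the cabbage, the duck, the ferret, the mouse, the terrier, the wolf]
15. Pilot goes to Station Beta with the lettuce.  [Station Alpha: the hay | Station Beta: the cabbage, the duck, the ferret, the lettuce, the mouse, the terrier, the wolf]
16. Pilot goes back to Station Alpha alone.  [Station Alpha: the hay | Station Beta: the cabbage, the duck, the ferret, the lettuce, the mouse, the terrier, the wolf]
17. Pilot goes to Station Beta with the hay.  [Station Alpha: — | Station Beta: the cabbage, the duck, the ferret, the hay, the lettuce, the mouse, the terrier, the wolf]

17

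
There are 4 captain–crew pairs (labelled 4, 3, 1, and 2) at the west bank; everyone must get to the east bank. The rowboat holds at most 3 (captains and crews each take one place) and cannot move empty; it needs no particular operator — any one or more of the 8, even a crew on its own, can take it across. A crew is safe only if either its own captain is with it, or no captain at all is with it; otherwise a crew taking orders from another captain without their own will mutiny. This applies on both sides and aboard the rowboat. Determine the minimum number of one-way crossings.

Counting alone: each trip to the east bank takes at most 3 across and each return brings at least 1 back, so after t trips out (and t−1 returns) at most 3t − (t−1) of the 8 are across; that first reaches 8 at t = 4, so at least 7 crossings are needed.
The safety rule pushes this higher. Following every safe sequence of crossings, the most of the 8 that can be at the east bank as the rowboat arrives there on crossing 7 is 7 — never all 8.
So no plan with fewer than 9 crossings exists, and this one achieves 9:
1. captain 4 and crew 4 cross → the east bank.
2. captain 4 crosses ← the west bank.
3. captain 3, captain 4, and crew 3 cross → the east bank.
4. captain 4 and crew 4 cross ← the west bank.
5. captain 1, captain 2, and captain 4 cross → the east bank.
6. crew 3 crosses ← the west bank.
7. crew 3 and crew 4 cross → the east bank.
8. crew 4 crosses ← the west bank.
9. crew 1, crew 2, and crew 4 cross → the east bank.

9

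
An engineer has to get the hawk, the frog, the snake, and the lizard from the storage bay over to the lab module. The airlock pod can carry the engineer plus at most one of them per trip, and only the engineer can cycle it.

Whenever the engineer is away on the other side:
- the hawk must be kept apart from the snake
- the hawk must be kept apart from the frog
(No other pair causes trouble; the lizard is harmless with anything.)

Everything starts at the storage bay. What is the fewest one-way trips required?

Counting alone: the engineer can take at most 1 across per trip to the lab module, so moving all 4 needs at least 4 loaded trips out, with a return between consecutive ones — at least 7 crossings.
The safety rule pushes this higher. Following every safe sequence of crossings, the most of the 4 that can be at the lab module as the airlock pod arrives there on crossing 7 is 3 — never all 4.
So no plan with fewer than 9 crossings exists, and this one achieves 9:
1. Engineer goes to the lab module with the hawk.
2. Engineer goes back to the storage bay alone.
3. Engineer goes to the lab module with the frog.
4. Engineer goes back to the storage bay with the hawk.
5. Engineer goes to the lab module with the snake.
6. Engineer goes back to the storage bay alone.
7. Engineer goes to the lab module with the lizard.
8. Engineer goes back to the storage bay alone.
9. Engineer goes to the lab module with the hawk.

9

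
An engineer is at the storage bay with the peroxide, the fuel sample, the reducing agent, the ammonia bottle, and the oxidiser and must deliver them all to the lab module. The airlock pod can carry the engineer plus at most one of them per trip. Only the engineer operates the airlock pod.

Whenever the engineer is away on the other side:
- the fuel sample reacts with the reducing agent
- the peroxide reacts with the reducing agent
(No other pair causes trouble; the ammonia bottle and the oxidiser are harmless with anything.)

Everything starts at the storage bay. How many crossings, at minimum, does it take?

Counting alone: the engineer can take at most 1 across per trip to the lab module, so moving all 5 needs at least 5 loaded trips out, with a return between consecutive ones — at least 9 crossings.
The safety rule pushes this higher. Following every safe sequence of crossings, the most of the 5 that can be at the lab module as the airlock pod arrives there on crossing 9 is 4 — never all 5.
So no plan with fewer than 11 crossings exists, and this one achieves 11:
1. Engineer goes to the lab module with the reducing agent.
2. Engineer goes back to the storage bay alone.
3. Engineer goes to the lab module with the peroxide.
4. Engineer goes back to the storage bay with the reducing agent.
5. Engineer goes to the lab module with the fuel sample.
6. Engineer goes back to the storage bay alone.
7. Engineer goes to the lab module with the ammonia bottle.
8. Engineer goes back to the storage bay alone.
9. Engineer goes to the lab module with the oxidiser.
10. Engineer goes back to the storage bay alone.
11. Engineer goes to the lab module with the reducing agent.

11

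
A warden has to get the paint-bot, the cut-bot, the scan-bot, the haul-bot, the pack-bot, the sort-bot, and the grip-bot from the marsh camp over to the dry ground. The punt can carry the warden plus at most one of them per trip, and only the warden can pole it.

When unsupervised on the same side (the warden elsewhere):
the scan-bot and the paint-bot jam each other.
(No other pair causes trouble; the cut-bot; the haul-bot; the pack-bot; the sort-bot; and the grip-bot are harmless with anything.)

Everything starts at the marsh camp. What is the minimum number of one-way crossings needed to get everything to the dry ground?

Counting alone: the warden can take at most 1 across per trip to the dry ground, so moving all 7 needs at least 7 loaded trips out, with a return between consecutive ones — at least 13 crossings.
The plan below uses exactly 13 crossings, so it is optimal:
1. Warden goes to the dry ground with the paint-bot.
2. Warden goes back to the marsh camp alone.
3. Warden goes to the dry ground with the cut-bot.
4. Warden goes back to the marsh camp alone.
5. Warden goes to the dry ground with the haul-bot.
6. Warden goes back to the marsh camp alone.
7. Warden goes to the dry ground with the pack-bot.
8. Warden goes back to the marsh camp alone.
9. Warden goes to the dry ground with the sort-bot.
10. Warden goes back to the marsh camp alone.
11. Warden goes to the dry ground with the grip-bot.
12. Warden goes back to the marsh camp alone.
13. Warden goes to the dry ground with the scan-bot.

13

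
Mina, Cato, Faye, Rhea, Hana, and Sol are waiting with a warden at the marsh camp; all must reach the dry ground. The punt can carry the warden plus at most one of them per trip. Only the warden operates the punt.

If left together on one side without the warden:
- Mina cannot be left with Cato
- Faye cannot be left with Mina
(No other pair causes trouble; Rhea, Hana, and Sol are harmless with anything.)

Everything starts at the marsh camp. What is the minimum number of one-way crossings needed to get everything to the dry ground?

Counting alone: the warden can take at most 1 across per trip to the dry ground, so moving all 6 needs at least 6 loaded trips out, with a return between consecutive ones — at least 11 crossings.
The safety rule pushes this higher. Following every safe sequence of crossings, the most of the 6 that can be at the dry ground as the punt arrives there on crossing 11 is 5 — never all 6.
So no plan with fewer than 13 crossings exists, and this one achieves 13:
1. Warden goes to the dry ground with Mina.
2. Warden goes back to the marsh camp alone.
3. Warden goes to the dry ground with Cato.
4. Warden goes back to the marsh camp with Mina.
5. Warden goes to the dry ground with Faye.
6. Warden goes back to the marsh camp alone.
7. Warden goes to the dry ground with Rhea.
8. Warden goes back to the marsh camp alone.
9. Warden goes to the dry ground with Hana.
10. Warden goes back to the marsh camp alone.
11. Warden goes to the dry ground with Sol.
12. Warden goes back to the marsh camp alone.
13. Warden goes to the dry ground with Mina.

13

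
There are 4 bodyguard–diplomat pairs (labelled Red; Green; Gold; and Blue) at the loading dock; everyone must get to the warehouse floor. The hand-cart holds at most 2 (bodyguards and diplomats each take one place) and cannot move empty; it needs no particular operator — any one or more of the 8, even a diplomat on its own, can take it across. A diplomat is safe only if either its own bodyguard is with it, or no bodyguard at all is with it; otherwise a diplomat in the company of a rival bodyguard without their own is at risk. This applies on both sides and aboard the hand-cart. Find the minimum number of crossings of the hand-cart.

Following every safe sequence of crossings from the start, the most of the 8 that can be at the warehouse floor as the hand-cart arrives there on crossings 1, 3, 5 is 2, 3, 4 respectively; the best ever achieved is 4 of 8.
From crossing 7 on, no configuration arises that was not already reachable earlier: only 44 distinct safe configurations (who is on which side, and where the hand-cart is) can ever be reached, none of them has everyone across, and every continuation just revisits them. So no valid plan exists.

impossible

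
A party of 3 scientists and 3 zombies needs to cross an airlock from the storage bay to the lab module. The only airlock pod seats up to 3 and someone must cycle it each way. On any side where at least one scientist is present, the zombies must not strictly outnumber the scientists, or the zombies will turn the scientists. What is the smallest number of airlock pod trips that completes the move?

5

Counting alone: each trip to the lab module takes at most 3 across and each return brings at least 1 back, so after t trips out (and t−1 returns) at most 3t − (t−1) of the 6 are across; that first reaches 6 at t = 3, so at least 5 crossings are needed.
The plan below uses exactly 5 crossings, so it is optimal:
1. 2 zombies → the lab module.  (the storage bay: 3S 1Z; the lab module: 0S 2Z)
2. 1 zombie ← the storage bay.  (the storage bay: 3S 2Z; the lab module: 0S 1Z)
3. 3 scientists → the lab module.  (the storage bay: 0S 2Z; the lab module: 3S 1Z)
4. 1 zombie ← the storage bay.  (the storage bay: 0S 3Z; the lab module: 3S 0Z)
5. 3 zombies → the lab module.  (the storage bay: 0S 0Z; the lab module: 3S 3Z)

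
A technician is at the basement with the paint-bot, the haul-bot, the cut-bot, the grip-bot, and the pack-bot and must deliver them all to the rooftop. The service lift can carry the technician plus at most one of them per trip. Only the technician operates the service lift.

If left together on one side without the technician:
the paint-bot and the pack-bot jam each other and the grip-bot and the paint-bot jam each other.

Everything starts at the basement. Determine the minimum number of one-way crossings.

11

Counting alone: the technician can take at most 1 across per trip to the rooftop, so moving all 5 needs at least 5 loaded trips out, with a return between consecutive ones — at least 9 crossings.
The safety rule pushes this higher. Following every safe sequence of crossings, the most of the 5 that can be at the rooftop as the service lift arrives there on crossing 9 is 4 — never all 5.
So no plan with fewer than 11 crossings exists, and this one achieves 11:
1. Technician goes to the rooftop with the paint-bot.
2. Technician goes back to the basement alone.
3. Technician goes to the rooftop with the haul-bot.
4. Technician goes back to the basement alone.
5. Technician goes to the rooftop with the cut-bot.
6. Technician goes back to the basement alone.
7. Technician goes to the rooftop with the grip-bot.
8. Technician goes back to the basement with the paint-bot.
9. Technician goes to the rooftop with the pack-bot.
10. Technician goes back to the basement alone.
11. Technician goes to the rooftop with the paint-bot.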